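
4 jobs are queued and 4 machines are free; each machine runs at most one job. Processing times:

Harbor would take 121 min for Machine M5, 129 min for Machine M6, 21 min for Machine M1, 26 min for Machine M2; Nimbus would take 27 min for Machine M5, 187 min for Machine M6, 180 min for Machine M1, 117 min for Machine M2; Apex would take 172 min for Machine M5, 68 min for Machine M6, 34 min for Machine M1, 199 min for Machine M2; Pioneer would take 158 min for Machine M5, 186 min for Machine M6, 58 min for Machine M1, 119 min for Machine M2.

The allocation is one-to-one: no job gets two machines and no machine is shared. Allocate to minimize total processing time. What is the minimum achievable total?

Minimum total: 179 min

Optimal: Harbor→Machine M2 (26 min), Nimbus→Machine M5 (27 min), Apex→Machine M6 (68 min), Pioneer→Machine M1 (58 min) — total 26+27+68+58 = 179 min.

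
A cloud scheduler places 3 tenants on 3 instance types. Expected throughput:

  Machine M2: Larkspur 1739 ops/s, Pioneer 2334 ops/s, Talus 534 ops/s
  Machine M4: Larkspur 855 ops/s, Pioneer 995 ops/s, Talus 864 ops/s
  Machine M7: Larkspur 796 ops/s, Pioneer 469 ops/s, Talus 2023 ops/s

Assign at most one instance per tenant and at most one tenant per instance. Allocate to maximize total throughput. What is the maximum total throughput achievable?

Max total: 5212 ops/s

This is the linear assignment problem.
Optimal: Larkspur→Machine M4 (855 ops/s), Pioneer→Machine M2 (2334 ops/s), Talus→Machine M7 (2023 ops/s) — total 855+2334+2023 = 5212 ops/s.
Row-greedy (each tenant in turn takes its best remaining instance) gives 4757 ops/s, worse by 455.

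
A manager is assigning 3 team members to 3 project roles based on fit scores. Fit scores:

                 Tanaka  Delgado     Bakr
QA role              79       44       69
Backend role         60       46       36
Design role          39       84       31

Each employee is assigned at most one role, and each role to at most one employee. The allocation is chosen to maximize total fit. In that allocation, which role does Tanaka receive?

Optimal: Tanaka→Backend role (60 pts), Delgado→Design role (84 pts), Bakr→QA role (69 pts) — total 60+84+69 = 213 pts.
Max-entry greedy (repeatedly take the single best remaining cell) gives 199 pts, worse by 14.
Tanaka's own top role is QA role (79 pts), but forcing Tanaka→QA role and reassigning the rest optimally gives only 199 pts — worse by 14.

Tanaka receives Backend role.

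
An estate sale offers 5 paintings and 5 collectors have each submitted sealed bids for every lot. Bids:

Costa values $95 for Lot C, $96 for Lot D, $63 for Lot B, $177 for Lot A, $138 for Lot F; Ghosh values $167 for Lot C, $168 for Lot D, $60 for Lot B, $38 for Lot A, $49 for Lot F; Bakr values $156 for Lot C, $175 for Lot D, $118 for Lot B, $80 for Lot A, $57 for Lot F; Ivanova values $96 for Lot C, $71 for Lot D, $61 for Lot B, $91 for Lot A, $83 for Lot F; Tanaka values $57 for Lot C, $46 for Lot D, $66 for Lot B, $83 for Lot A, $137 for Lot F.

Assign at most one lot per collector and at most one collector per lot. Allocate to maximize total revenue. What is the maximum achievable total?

Optimal: Costa→Lot A ($177), Ghosh→Lot C ($167), Bakr→Lot D ($175), Ivanova→Lot B ($61), Tanaka→Lot F ($137) — total 177+167+175+61+137 = $717.
Column-greedy (each lot in turn goes to its best remaining collector) gives $668, worse by 49.

Max total: $717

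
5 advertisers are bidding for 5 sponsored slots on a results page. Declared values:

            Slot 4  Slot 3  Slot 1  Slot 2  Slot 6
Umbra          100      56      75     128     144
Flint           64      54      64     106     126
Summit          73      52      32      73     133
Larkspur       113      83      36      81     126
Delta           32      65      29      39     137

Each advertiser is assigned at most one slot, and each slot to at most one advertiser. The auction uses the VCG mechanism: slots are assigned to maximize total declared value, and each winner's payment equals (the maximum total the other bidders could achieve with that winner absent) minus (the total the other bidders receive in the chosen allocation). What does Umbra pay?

Efficient allocation: Umbra→Slot 2 ($128), Flint→Slot 1 ($64), Summit→Slot 6 ($133), Larkspur→Slot 4 ($113), Delta→Slot 3 ($65); total welfare W = $503.
Umbra receives Slot 2 at value $128, so the others get W − 128 = $375.
Without Umbra: best allocation of the remaining 4 bidders over all 5 slots is Flint→Slot 2 ($106), Summit→Slot 6 ($133), Larkspur→Slot 4 ($113), Delta→Slot 3 ($65), total $417.
VCG payment = (others' best without Umbra) − (others' welfare with Umbra) = 417 − 375 = $42.

Umbra pays $42.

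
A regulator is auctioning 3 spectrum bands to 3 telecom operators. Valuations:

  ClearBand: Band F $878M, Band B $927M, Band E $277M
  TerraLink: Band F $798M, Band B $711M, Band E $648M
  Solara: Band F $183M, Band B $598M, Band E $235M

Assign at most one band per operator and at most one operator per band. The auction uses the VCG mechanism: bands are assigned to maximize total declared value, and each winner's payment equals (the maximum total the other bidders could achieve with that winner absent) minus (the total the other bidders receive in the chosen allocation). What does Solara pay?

Efficient allocation: ClearBand→Band F ($878M), TerraLink→Band E ($648M), Solara→Band B ($598M); total welfare W = $2124M.
Solara receives Band B at value $598M, so the others get W − 598 = $1526M.
Without Solara: best allocation of the remaining 2 bidders over all 3 bands is ClearBand→Band B ($927M), TerraLink→Band F ($798M), total $1725M.
VCG payment = (others' best without Solara) − (others' welfare with Solara) = 1725 − 1526 = $199M.

Solara pays $199M.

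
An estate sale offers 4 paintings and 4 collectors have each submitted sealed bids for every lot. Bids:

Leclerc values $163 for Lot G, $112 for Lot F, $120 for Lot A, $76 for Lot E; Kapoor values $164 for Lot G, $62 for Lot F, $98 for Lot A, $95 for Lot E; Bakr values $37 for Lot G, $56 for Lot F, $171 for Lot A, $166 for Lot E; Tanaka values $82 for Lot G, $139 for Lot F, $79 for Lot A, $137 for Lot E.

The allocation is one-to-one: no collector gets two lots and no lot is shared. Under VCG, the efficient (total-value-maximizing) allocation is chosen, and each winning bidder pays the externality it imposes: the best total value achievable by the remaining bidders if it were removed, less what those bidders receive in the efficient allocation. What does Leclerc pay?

Leclerc pays $5.

Efficient allocation: Leclerc→Lot A ($120), Kapoor→Lot G ($164), Bakr→Lot E ($166), Tanaka→Lot F ($139); total welfare W = $589.
Leclerc receives Lot A at value $120, so the others get W − 120 = $469.
Without Leclerc: best allocation of the remaining 3 bidders over all 4 lots is Kapoor→Lot G ($164), Bakr→Lot A ($171), Tanaka→Lot F ($139), total $474.
VCG payment = (others' best without Leclerc) − (others' welfare with Leclerc) = 474 − 469 = $5.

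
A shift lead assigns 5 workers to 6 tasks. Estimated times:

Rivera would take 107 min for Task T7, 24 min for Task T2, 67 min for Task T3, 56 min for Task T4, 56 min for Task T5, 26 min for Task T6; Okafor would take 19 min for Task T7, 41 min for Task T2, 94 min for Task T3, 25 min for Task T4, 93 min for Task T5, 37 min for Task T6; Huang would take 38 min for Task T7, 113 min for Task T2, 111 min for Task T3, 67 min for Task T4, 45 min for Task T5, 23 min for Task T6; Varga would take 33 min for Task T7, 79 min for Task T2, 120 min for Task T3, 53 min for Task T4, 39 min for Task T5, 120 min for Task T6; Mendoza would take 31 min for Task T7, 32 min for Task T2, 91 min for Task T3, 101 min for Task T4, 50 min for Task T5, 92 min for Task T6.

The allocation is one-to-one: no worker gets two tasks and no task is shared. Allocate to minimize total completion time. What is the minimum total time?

Minimum total: 142 min

Optimal: Rivera→Task T2 (24 min), Okafor→Task T4 (25 min), Huang→Task T6 (23 min), Varga→Task T5 (39 min), Mendoza→Task T7 (31 min) — total 24+25+23+39+31 = 142 min.
Row-greedy (each worker in turn takes its cheapest remaining task) gives 196 min, worse by 54.
Next-best assignment: Rivera→Task T2, Okafor→Task T4, Huang→Task T6, Varga→Task T7, Mendoza→Task T5 = 155 min.
Swapping Mendoza↔Okafor (Mendoza→Task T4 101 min, Okafor→Task T7 19 min) adds 64.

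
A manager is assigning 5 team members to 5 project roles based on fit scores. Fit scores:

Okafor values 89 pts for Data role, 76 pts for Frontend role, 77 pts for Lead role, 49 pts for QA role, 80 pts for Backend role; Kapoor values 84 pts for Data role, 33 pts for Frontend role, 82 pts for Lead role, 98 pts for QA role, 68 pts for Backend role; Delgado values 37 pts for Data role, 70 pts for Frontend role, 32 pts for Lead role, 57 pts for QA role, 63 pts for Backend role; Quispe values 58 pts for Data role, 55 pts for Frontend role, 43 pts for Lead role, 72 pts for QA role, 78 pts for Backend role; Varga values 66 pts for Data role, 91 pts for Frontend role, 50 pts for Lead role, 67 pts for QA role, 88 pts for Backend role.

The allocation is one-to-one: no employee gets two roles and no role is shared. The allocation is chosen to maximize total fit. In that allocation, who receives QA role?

This is the linear assignment problem.
Optimal: Okafor→Data role (89 pts), Kapoor→Lead role (82 pts), Delgado→Frontend role (70 pts), Quispe→QA role (72 pts), Varga→Backend role (88 pts) — total 89+82+70+72+88 = 401 pts.
Max-entry greedy (repeatedly take the single best remaining cell) gives 388 pts, worse by 13.
No other one-to-one assignment exceeds 401 pts.
Quispe's own top role is Backend role (78 pts), but forcing Quispe→Backend role and reassigning the rest optimally gives only 397 pts — worse by 4.

Quispe receives QA role.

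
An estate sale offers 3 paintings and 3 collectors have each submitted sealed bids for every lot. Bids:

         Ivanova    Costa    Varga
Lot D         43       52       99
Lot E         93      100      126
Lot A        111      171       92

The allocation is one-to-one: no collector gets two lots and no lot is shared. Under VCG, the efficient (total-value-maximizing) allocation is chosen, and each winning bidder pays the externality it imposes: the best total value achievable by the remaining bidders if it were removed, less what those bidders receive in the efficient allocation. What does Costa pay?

Efficient allocation: Ivanova→Lot E ($93), Costa→Lot A ($171), Varga→Lot D ($99); total welfare W = $363.
Costa receives Lot A at value $171, so the others get W − 171 = $192.
Without Costa: best allocation of the remaining 2 bidders over all 3 lots is Ivanova→Lot A ($111), Varga→Lot E ($126), total $237.
VCG payment = (others' best without Costa) − (others' welfare with Costa) = 237 − 192 = $45.

Costa pays $45.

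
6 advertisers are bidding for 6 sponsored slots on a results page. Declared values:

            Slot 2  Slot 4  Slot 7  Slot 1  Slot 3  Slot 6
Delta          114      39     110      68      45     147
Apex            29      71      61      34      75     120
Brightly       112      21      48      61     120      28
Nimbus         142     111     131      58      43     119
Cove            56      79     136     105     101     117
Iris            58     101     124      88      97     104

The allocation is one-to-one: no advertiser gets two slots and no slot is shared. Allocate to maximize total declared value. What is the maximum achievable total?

This is a one-to-one assignment (maximum-weight bipartite matching).
Optimal: Delta→Slot 6 ($147), Apex→Slot 4 ($71), Brightly→Slot 3 ($120), Nimbus→Slot 2 ($142), Cove→Slot 1 ($105), Iris→Slot 7 ($124) — total 147+71+120+142+105+124 = $709.
Column-greedy (each slot in turn goes to its best remaining advertiser) gives $687, worse by 22.
Every other assignment is strictly worse.

Maximum total: $709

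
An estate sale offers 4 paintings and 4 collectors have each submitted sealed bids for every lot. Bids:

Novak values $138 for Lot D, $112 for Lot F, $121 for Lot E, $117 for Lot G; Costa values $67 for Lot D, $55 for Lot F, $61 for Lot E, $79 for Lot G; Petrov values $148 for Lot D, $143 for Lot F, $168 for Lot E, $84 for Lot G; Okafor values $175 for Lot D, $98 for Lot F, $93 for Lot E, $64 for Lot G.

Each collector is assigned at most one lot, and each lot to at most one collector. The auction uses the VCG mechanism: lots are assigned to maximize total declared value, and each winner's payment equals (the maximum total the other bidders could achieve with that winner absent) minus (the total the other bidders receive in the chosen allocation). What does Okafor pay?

Efficient allocation: Novak→Lot F ($112), Costa→Lot G ($79), Petrov→Lot E ($168), Okafor→Lot D ($175); total welfare W = $534.
Okafor receives Lot D at value $175, so the others get W − 175 = $359.
Without Okafor: best allocation of the remaining 3 bidders over all 4 lots is Novak→Lot D ($138), Costa→Lot G ($79), Petrov→Lot E ($168), total $385.
VCG payment = (others' best without Okafor) − (others' welfare with Okafor) = 385 − 359 = $26.

Okafor pays $26.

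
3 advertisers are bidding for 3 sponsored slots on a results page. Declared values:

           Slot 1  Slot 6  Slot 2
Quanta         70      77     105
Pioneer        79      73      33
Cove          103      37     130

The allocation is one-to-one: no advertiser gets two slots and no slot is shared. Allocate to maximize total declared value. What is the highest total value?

Optimal: Quanta→Slot 6 ($77), Pioneer→Slot 1 ($79), Cove→Slot 2 ($130) — total 77+79+130 = $286.
Column-greedy (each slot in turn goes to its best remaining advertiser) gives $213, worse by 73.
Checked against all permutations: $286 is optimal.

Max total: $286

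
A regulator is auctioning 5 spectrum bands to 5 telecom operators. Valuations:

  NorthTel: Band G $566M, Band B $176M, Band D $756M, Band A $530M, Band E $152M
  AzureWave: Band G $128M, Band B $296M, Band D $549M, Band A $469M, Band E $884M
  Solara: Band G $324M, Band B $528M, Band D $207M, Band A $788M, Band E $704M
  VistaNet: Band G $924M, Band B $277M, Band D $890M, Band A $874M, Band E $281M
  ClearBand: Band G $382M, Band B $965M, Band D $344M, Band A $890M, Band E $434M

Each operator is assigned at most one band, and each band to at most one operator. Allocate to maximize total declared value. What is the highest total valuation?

Maximum total: $4317M

Optimal: NorthTel→Band D ($756M), AzureWave→Band E ($884M), Solara→Band A ($788M), VistaNet→Band G ($924M), ClearBand→Band B ($965M) — total 756+884+788+924+965 = $4317M.
Next-best assignment: NorthTel→Band G, AzureWave→Band E, Solara→Band A, VistaNet→Band D, ClearBand→Band B = $4093M.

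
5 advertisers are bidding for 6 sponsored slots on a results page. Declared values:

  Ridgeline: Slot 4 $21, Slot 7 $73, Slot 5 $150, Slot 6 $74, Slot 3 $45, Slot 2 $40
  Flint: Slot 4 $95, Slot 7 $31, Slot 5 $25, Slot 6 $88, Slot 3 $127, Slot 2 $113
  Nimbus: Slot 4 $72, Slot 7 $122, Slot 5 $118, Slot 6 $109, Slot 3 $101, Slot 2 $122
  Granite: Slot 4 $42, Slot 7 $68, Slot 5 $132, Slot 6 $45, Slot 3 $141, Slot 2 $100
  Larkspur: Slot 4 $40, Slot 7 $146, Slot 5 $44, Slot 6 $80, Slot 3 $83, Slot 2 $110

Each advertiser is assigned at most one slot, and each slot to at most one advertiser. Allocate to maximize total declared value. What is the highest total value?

This is the linear assignment problem.
Optimal: Ridgeline→Slot 5 ($150), Flint→Slot 2 ($113), Nimbus→Slot 6 ($109), Granite→Slot 3 ($141), Larkspur→Slot 7 ($146) — total 150+113+109+141+146 = $659.
Row-greedy (each advertiser in turn takes its best remaining slot) gives $579, worse by 80.
Swapping Nimbus↔Granite (Nimbus→Slot 3 $101, Granite→Slot 6 $45) loses 104.

Max total: $659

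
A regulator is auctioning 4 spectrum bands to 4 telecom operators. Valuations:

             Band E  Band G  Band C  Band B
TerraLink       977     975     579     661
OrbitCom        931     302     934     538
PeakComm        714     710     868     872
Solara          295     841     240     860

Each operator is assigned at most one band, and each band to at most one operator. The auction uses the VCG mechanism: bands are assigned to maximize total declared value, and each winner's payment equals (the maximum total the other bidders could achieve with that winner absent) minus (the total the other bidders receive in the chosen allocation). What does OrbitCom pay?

OrbitCom pays $2M.

Efficient allocation: TerraLink→Band G ($975M), OrbitCom→Band E ($931M), PeakComm→Band C ($868M), Solara→Band B ($860M); total welfare W = $3634M.
OrbitCom receives Band E at value $931M, so the others get W − 931 = $2703M.
Without OrbitCom: best allocation of the remaining 3 bidders over all 4 bands is TerraLink→Band E ($977M), PeakComm→Band C ($868M), Solara→Band B ($860M), total $2705M.
VCG payment = (others' best without OrbitCom) − (others' welfare with OrbitCom) = 2705 − 2703 = $2M.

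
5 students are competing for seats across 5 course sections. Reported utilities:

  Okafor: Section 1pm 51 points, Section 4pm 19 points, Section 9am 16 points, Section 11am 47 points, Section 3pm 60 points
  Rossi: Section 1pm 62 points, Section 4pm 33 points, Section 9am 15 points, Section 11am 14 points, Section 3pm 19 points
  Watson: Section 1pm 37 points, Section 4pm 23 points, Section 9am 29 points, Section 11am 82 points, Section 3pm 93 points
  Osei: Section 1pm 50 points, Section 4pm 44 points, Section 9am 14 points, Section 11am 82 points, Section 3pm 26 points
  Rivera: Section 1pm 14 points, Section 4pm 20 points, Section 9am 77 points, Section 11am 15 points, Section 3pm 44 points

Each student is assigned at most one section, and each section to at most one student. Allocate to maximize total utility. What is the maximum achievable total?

Optimal: Okafor→Section 1pm (51 points), Rossi→Section 4pm (33 points), Watson→Section 3pm (93 points), Osei→Section 11am (82 points), Rivera→Section 9am (77 points) — total 51+33+93+82+77 = 336 points.
Next-best assignment: Okafor→Section 4pm, Rossi→Section 1pm, Watson→Section 3pm, Osei→Section 11am, Rivera→Section 9am = 333 points.
Swapping Osei↔Rivera (Osei→Section 9am 14 points, Rivera→Section 11am 15 points) loses 130.
No other one-to-one assignment exceeds 336 points.

Maximum total: 336 points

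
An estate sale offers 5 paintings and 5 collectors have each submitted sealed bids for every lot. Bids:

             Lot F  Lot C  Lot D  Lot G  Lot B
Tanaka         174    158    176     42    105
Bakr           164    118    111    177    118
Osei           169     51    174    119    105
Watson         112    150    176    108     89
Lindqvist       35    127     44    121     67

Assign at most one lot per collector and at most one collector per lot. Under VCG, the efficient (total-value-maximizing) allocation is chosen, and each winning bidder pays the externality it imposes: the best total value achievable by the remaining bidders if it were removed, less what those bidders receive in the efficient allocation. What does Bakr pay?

Bakr pays $42.

Efficient allocation: Tanaka→Lot F ($174), Bakr→Lot G ($177), Osei→Lot B ($105), Watson→Lot D ($176), Lindqvist→Lot C ($127); total welfare W = $759.
Bakr receives Lot G at value $177, so the others get W − 177 = $582.
Without Bakr: best allocation of the remaining 4 bidders over all 5 lots is Tanaka→Lot C ($158), Osei→Lot F ($169), Watson→Lot D ($176), Lindqvist→Lot G ($121), total $624.
VCG payment = (others' best without Bakr) − (others' welfare with Bakr) = 624 − 582 = $42.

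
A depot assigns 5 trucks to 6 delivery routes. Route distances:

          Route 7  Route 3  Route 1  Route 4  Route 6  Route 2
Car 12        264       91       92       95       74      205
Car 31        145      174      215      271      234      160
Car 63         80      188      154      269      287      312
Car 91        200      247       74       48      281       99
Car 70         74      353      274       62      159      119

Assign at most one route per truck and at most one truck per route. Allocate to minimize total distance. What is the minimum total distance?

Min total: 450 km

Optimal: Car 12→Route 6 (74 km), Car 31→Route 2 (160 km), Car 63→Route 7 (80 km), Car 91→Route 1 (74 km), Car 70→Route 4 (62 km) — total 74+160+80+74+62 = 450 km.
Row-greedy (each truck in turn takes its cheapest remaining route) gives 540 km, worse by 90.
No other one-to-one assignment undercuts 450 km.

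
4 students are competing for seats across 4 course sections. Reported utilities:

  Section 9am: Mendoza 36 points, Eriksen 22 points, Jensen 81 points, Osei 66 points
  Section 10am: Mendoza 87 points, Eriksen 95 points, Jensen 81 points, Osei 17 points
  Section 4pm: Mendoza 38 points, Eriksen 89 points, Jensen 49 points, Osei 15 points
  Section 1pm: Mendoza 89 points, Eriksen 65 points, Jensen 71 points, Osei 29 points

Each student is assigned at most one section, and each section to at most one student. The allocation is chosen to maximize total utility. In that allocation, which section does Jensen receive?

Treat this as an assignment problem: match each student to one section.
Optimal: Mendoza→Section 1pm (89 points), Eriksen→Section 4pm (89 points), Jensen→Section 10am (81 points), Osei→Section 9am (66 points) — total 89+89+81+66 = 325 points.
Row-greedy (each student in turn takes its best remaining section) gives 280 points, worse by 45.
Jensen's own top section is Section 9am (81 points), but forcing Jensen→Section 9am and reassigning the rest optimally gives only 286 points — worse by 39.

Jensen receives Section 10am.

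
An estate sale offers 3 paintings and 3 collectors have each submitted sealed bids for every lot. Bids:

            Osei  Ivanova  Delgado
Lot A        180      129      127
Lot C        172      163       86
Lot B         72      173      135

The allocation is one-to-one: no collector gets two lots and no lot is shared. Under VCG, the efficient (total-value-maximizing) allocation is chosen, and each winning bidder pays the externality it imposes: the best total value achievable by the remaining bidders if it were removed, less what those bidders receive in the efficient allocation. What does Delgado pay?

Efficient allocation: Osei→Lot A ($180), Ivanova→Lot C ($163), Delgado→Lot B ($135); total welfare W = $478.
Delgado receives Lot B at value $135, so the others get W − 135 = $343.
Without Delgado: best allocation of the remaining 2 bidders over all 3 lots is Osei→Lot A ($180), Ivanova→Lot B ($173), total $353.
VCG payment = (others' best without Delgado) − (others' welfare with Delgado) = 353 − 343 = $10.

Delgado pays $10.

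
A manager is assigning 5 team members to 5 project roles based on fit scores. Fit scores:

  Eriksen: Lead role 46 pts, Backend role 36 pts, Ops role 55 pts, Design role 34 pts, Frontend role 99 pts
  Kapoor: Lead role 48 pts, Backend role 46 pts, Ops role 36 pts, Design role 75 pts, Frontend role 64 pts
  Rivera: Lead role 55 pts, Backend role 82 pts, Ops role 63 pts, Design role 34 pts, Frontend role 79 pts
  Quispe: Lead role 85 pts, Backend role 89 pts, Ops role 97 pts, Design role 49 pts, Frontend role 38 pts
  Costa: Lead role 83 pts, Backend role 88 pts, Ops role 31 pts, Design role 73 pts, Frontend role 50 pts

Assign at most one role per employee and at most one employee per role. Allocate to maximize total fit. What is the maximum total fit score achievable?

Maximum total: 436 pts

Optimal: Eriksen→Frontend role (99 pts), Kapoor→Design role (75 pts), Rivera→Backend role (82 pts), Quispe→Ops role (97 pts), Costa→Lead role (83 pts) — total 99+75+82+97+83 = 436 pts.
Column-greedy (each role in turn goes to its best remaining employee) gives 410 pts, worse by 26.
Every other assignment is strictly worse.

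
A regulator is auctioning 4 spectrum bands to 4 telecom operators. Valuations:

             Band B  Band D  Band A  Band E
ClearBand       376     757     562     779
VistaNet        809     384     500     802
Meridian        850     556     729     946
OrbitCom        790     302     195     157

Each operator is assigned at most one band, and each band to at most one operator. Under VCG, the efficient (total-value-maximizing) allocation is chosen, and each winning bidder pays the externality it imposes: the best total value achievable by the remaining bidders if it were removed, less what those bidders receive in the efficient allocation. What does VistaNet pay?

Efficient allocation: ClearBand→Band D ($757M), VistaNet→Band E ($802M), Meridian→Band A ($729M), OrbitCom→Band B ($790M); total welfare W = $3078M.
VistaNet receives Band E at value $802M, so the others get W − 802 = $2276M.
Without VistaNet: best allocation of the remaining 3 bidders over all 4 bands is ClearBand→Band D ($757M), Meridian→Band E ($946M), OrbitCom→Band B ($790M), total $2493M.
VCG payment = (others' best without VistaNet) − (others' welfare with VistaNet) = 2493 − 2276 = $217M.

VistaNet pays $217M.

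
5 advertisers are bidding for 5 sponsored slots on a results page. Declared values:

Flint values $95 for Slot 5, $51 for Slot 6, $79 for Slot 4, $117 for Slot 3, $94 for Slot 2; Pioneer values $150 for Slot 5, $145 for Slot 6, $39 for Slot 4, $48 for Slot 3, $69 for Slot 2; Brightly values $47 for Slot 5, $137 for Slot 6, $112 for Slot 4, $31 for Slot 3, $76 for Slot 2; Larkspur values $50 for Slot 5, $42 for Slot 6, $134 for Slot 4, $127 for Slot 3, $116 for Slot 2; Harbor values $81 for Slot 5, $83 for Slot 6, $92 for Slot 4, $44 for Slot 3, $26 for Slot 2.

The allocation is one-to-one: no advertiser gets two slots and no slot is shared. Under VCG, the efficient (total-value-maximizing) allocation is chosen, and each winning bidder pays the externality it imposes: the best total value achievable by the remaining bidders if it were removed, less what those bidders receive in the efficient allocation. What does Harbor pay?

Harbor pays $18.

Efficient allocation: Flint→Slot 3 ($117), Pioneer→Slot 5 ($150), Brightly→Slot 6 ($137), Larkspur→Slot 2 ($116), Harbor→Slot 4 ($92); total welfare W = $612.
Harbor receives Slot 4 at value $92, so the others get W − 92 = $520.
Without Harbor: best allocation of the remaining 4 bidders over all 5 slots is Flint→Slot 3 ($117), Pioneer→Slot 5 ($150), Brightly→Slot 6 ($137), Larkspur→Slot 4 ($134), total $538.
VCG payment = (others' best without Harbor) − (others' welfare with Harbor) = 538 − 520 = $18.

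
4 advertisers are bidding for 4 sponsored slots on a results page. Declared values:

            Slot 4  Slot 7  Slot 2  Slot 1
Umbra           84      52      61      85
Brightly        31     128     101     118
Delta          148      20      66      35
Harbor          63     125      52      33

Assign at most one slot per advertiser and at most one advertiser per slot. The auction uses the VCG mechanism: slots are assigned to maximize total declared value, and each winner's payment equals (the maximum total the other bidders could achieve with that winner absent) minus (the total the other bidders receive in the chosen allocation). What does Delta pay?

Delta pays $16.

Efficient allocation: Umbra→Slot 1 ($85), Brightly→Slot 2 ($101), Delta→Slot 4 ($148), Harbor→Slot 7 ($125); total welfare W = $459.
Delta receives Slot 4 at value $148, so the others get W − 148 = $311.
Without Delta: best allocation of the remaining 3 bidders over all 4 slots is Umbra→Slot 4 ($84), Brightly→Slot 1 ($118), Harbor→Slot 7 ($125), total $327.
VCG payment = (others' best without Delta) − (others' welfare with Delta) = 327 − 311 = $16.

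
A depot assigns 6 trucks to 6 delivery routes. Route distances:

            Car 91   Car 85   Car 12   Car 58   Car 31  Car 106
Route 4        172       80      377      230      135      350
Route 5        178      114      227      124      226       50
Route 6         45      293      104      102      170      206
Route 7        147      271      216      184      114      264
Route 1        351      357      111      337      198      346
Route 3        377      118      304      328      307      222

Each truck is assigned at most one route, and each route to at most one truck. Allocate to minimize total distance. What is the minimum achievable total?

Minimum total: 643 km

Optimal: Car 91→Route 6 (45 km), Car 85→Route 3 (118 km), Car 12→Route 1 (111 km), Car 58→Route 7 (184 km), Car 31→Route 4 (135 km), Car 106→Route 5 (50 km) — total 45+118+111+184+135+50 = 643 km.
Row-greedy (each truck in turn takes its cheapest remaining route) gives 696 km, worse by 53.
Next-best assignment: Car 91→Route 7, Car 85→Route 3, Car 12→Route 1, Car 58→Route 6, Car 31→Route 4, Car 106→Route 5 = 663 km.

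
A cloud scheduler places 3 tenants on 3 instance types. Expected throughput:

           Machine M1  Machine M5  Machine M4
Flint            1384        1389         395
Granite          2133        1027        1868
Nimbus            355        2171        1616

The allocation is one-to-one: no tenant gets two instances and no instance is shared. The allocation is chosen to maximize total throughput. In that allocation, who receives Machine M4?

Granite receives Machine M4.

Treat this as an assignment problem: match each tenant to one instance.
Optimal: Flint→Machine M1 (1384 ops/s), Granite→Machine M4 (1868 ops/s), Nimbus→Machine M5 (2171 ops/s) — total 1384+1868+2171 = 5423 ops/s.
Column-greedy (each instance in turn goes to its best remaining tenant) gives 4699 ops/s, worse by 724.
Swapping Granite↔Nimbus (Granite→Machine M5 1027 ops/s, Nimbus→Machine M4 1616 ops/s) loses 1396.
Granite's own top instance is Machine M1 (2133 ops/s), but forcing Granite→Machine M1 and reassigning the rest optimally gives only 5138 ops/s — worse by 285.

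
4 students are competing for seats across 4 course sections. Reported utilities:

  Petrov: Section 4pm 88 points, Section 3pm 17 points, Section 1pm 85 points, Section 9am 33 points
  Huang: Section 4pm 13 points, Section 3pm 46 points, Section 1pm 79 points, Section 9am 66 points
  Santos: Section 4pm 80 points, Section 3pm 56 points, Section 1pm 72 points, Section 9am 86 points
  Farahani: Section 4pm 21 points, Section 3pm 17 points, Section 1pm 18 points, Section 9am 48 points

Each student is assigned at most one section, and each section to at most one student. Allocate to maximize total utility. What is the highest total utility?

Maximum total: 271 points

Optimal: Petrov→Section 4pm (88 points), Huang→Section 1pm (79 points), Santos→Section 3pm (56 points), Farahani→Section 9am (48 points) — total 88+79+56+48 = 271 points.
Max-entry greedy (repeatedly take the single best remaining cell) gives 270 points, worse by 1.
Swapping Farahani↔Huang (Farahani→Section 1pm 18 points, Huang→Section 9am 66 points) loses 43.
Checked against all permutations: 271 points is optimal.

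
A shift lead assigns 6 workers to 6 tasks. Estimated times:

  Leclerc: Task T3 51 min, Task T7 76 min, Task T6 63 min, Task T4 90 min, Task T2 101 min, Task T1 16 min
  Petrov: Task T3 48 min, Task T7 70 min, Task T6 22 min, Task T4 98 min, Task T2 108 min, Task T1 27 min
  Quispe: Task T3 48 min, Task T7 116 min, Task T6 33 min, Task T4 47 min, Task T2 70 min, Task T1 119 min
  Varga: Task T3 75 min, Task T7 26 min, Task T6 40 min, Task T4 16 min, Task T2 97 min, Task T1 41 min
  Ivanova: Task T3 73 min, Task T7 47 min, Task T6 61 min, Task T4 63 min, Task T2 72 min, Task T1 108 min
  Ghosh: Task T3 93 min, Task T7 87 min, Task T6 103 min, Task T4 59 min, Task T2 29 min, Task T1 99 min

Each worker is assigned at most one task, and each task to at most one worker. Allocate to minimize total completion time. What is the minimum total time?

Min total: 178 min

Treat this as an assignment problem: match each worker to one task.
Optimal: Leclerc→Task T1 (16 min), Petrov→Task T6 (22 min), Quispe→Task T3 (48 min), Varga→Task T4 (16 min), Ivanova→Task T7 (47 min), Ghosh→Task T2 (29 min) — total 16+22+48+16+47+29 = 178 min.
Row-greedy (each worker in turn takes its cheapest remaining task) gives 276 min, worse by 98.
Swapping Varga↔Petrov (Varga→Task T6 40 min, Petrov→Task T4 98 min) adds 100.
Every other assignment is strictly worse.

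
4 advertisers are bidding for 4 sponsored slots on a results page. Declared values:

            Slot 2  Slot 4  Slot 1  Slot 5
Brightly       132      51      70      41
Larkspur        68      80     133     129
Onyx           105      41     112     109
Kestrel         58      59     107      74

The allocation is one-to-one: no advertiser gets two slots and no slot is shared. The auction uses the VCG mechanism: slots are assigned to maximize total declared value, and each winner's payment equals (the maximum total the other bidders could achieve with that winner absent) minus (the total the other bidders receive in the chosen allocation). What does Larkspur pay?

Larkspur pays $48.

Efficient allocation: Brightly→Slot 2 ($132), Larkspur→Slot 1 ($133), Onyx→Slot 5 ($109), Kestrel→Slot 4 ($59); total welfare W = $433.
Larkspur receives Slot 1 at value $133, so the others get W − 133 = $300.
Without Larkspur: best allocation of the remaining 3 bidders over all 4 slots is Brightly→Slot 2 ($132), Onyx→Slot 5 ($109), Kestrel→Slot 1 ($107), total $348.
VCG payment = (others' best without Larkspur) − (others' welfare with Larkspur) = 348 − 300 = $48.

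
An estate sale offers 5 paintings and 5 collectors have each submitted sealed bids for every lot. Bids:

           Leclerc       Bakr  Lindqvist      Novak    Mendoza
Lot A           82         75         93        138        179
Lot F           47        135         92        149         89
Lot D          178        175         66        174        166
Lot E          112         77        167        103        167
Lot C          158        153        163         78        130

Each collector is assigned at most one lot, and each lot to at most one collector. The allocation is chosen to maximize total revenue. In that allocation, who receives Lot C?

This is the linear assignment problem.
Optimal: Leclerc→Lot C ($158), Bakr→Lot D ($175), Lindqvist→Lot E ($167), Novak→Lot F ($149), Mendoza→Lot A ($179) — total 158+175+167+149+179 = $828.
Column-greedy (each lot in turn goes to its best remaining collector) gives $826, worse by 2.
Next-best assignment: Leclerc→Lot D, Bakr→Lot C, Lindqvist→Lot E, Novak→Lot F, Mendoza→Lot A = $826.
Leclerc's own top lot is Lot D ($178), but forcing Leclerc→Lot D and reassigning the rest optimally gives only $826 — worse by 2.

Leclerc receives Lot C.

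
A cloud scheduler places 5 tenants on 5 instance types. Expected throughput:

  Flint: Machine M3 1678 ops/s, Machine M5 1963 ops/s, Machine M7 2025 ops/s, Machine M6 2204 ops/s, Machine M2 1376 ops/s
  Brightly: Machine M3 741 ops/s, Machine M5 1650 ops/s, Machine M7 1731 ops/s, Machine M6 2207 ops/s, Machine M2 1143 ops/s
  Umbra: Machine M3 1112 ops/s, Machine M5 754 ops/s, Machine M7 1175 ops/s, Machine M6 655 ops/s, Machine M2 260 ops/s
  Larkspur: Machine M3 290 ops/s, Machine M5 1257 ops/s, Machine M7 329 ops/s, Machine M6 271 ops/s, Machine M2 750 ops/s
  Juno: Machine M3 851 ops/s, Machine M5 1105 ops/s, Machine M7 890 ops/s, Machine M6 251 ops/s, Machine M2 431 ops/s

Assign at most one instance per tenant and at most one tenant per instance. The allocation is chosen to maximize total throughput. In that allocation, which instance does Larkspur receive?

Optimal: Flint→Machine M7 (2025 ops/s), Brightly→Machine M6 (2207 ops/s), Umbra→Machine M3 (1112 ops/s), Larkspur→Machine M2 (750 ops/s), Juno→Machine M5 (1105 ops/s) — total 2025+2207+1112+750+1105 = 7199 ops/s.
Row-greedy (each tenant in turn takes its best remaining instance) gives 6735 ops/s, worse by 464.
Next-best assignment: Flint→Machine M7, Brightly→Machine M6, Umbra→Machine M3, Larkspur→Machine M5, Juno→Machine M2 = 7032 ops/s.
Larkspur's own top instance is Machine M5 (1257 ops/s), but forcing Larkspur→Machine M5 and reassigning the rest optimally gives only 7032 ops/s — worse by 167.

Larkspur receives Machine M2.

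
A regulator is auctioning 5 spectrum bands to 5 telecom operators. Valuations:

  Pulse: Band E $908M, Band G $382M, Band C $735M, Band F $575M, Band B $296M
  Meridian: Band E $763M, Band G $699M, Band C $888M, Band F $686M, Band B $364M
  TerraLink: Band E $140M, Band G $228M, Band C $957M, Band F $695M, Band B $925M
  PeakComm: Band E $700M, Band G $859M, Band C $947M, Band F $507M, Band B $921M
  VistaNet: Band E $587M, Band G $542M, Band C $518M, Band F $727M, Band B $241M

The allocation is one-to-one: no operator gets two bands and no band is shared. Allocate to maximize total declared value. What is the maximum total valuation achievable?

Maximum total: $4307M

Optimal: Pulse→Band E ($908M), Meridian→Band C ($888M), TerraLink→Band B ($925M), PeakComm→Band G ($859M), VistaNet→Band F ($727M) — total 908+888+925+859+727 = $4307M.
Max-entry greedy (repeatedly take the single best remaining cell) gives $4212M, worse by 95.
No other one-to-one assignment exceeds $4307M.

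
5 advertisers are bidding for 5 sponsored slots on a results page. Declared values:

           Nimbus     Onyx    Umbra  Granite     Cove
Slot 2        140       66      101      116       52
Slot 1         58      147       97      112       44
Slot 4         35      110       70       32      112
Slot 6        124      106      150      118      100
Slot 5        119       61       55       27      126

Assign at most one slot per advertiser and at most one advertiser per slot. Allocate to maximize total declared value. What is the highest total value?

Optimal: Nimbus→Slot 5 ($119), Onyx→Slot 1 ($147), Umbra→Slot 6 ($150), Granite→Slot 2 ($116), Cove→Slot 4 ($112) — total 119+147+150+116+112 = $644.

Maximum total: $644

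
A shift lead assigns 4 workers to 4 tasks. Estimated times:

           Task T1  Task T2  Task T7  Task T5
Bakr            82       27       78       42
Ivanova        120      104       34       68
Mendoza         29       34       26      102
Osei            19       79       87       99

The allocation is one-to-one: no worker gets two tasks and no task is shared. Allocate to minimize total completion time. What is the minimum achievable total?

Optimal: Bakr→Task T5 (42 min), Ivanova→Task T7 (34 min), Mendoza→Task T2 (34 min), Osei→Task T1 (19 min) — total 42+34+34+19 = 129 min.
Min-entry greedy (repeatedly take the single cheapest remaining cell) gives 140 min, worse by 11.
Swapping Mendoza↔Bakr (Mendoza→Task T5 102 min, Bakr→Task T2 27 min) adds 53.
Checked against all permutations: 129 min is optimal.

Min total: 129 min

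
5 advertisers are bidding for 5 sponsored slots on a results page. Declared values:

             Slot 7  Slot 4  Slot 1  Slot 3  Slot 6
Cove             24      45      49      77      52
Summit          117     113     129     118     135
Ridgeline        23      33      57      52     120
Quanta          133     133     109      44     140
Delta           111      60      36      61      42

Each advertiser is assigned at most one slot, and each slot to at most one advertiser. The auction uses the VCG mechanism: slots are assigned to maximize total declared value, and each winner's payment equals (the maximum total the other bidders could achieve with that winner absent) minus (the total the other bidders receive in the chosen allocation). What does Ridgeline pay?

Efficient allocation: Cove→Slot 3 ($77), Summit→Slot 1 ($129), Ridgeline→Slot 6 ($120), Quanta→Slot 4 ($133), Delta→Slot 7 ($111); total welfare W = $570.
Ridgeline receives Slot 6 at value $120, so the others get W − 120 = $450.
Without Ridgeline: best allocation of the remaining 4 bidders over all 5 slots is Cove→Slot 3 ($77), Summit→Slot 1 ($129), Quanta→Slot 6 ($140), Delta→Slot 7 ($111), total $457.
VCG payment = (others' best without Ridgeline) − (others' welfare with Ridgeline) = 457 − 450 = $7.

Ridgeline pays $7.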